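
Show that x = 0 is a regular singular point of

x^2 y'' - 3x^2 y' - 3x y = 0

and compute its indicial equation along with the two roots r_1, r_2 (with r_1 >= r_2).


Divide by x^2 to reach normal form y'' + P_1(x) y' + P_2(x) y = 0 with P_1(x) = -3 and P_2(x) = -3/x.
x = 0 is a singular point because the y-coefficient -3/x has a pole at x = 0.
It is a regular singular point because x P_1(x) = p(x) = -3x and x^2 P_2(x) = q(x) = -3x are polynomials, hence analytic at x = 0.
p(0) = 0,  q(0) = 0.
Indicial equation: r(r-1) + p(0) r + q(0) = 0, i.e. r^2 + (p(0) - 1) r + q(0) = 0, i.e. r^2 - 1 r = 0.
Discriminant: (-1)^2 - 4(0) = 1, so r = (1 ± 1)/2.
Solving: r_1 = 1, r_2 = 0.

indicial: r^2 - 1 r = 0; roots r_1 = 1, r_2 = 0


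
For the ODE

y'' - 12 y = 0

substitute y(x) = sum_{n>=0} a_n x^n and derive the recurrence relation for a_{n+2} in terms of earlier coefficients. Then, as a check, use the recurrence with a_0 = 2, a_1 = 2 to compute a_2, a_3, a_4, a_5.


Substitute y = sum_n a_n x^n into y'' + (const) y = 0.
y''(x) = sum_{n>=0} (n+2)(n+1) a_{n+2} x^n.
The ODE becomes sum_n [(n+2)(n+1) a_{n+2} - 12 a_n] x^n = 0.
Setting each coefficient to zero gives the recurrence:
  (n+2)(n+1) a_{n+2} - 12 a_n = 0,
  a_{n+2} = 12 / ((n+1)(n+2)) a_n.

Check with a_0 = 2, a_1 = 2 (apply the recurrence for n = 0, 1, 2, 3): a_0 = 2, a_1 = 2, a_2 = 12, a_3 = 4, a_4 = 12, a_5 = 12/5.

a_{n+2} = 12/((n+1)(n+2)) * a_n; check: a_0 = 2, a_1 = 2, a_2 = 12, a_3 = 4, a_4 = 12, a_5 = 12/5


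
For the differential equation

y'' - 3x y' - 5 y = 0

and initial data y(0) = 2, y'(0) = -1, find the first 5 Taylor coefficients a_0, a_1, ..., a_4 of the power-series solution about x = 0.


Ansatz: y(x) = sum_{n>=0} a_n x^n, so y'(x) = sum_{n>=1} n a_n x^(n-1) and y''(x) = sum_{n>=2} n(n-1) a_n x^(n-2).
Substitute into P(x) y'' + Q(x) y' + R(x) y = 0 with P(x) = 1, Q(x) = -3x, R(x) = -5, and match powers of x.
Initial conditions: a_0 = 2, a_1 = -1.
Setting the coefficient of each power of x to zero and solving order by order (substituting the coefficients already found):
  x^0: 2 a_2 - 5 a_0 = 0  ->  2 a_2 = 5 a_0 = 10  ->  a_2 = 5
  x^1: 6 a_3 - 8 a_1 = 0  ->  6 a_3 = 8 a_1 = -8  ->  a_3 = -4/3
  x^2: 12 a_4 - 11 a_2 = 0  ->  12 a_4 = 11 a_2 = 55  ->  a_4 = 55/12
Truncated series: y(x) = 2 - x + 5 x^2 - (4/3) x^3 + (55/12) x^4 + O(x^5).

a_0 = 2; a_1 = -1; a_2 = 5; a_3 = -4/3; a_4 = 55/12


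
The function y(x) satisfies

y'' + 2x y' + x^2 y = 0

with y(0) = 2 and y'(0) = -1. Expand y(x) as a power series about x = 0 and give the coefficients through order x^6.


Ansatz: y(x) = sum_{n>=0} a_n x^n, so y'(x) = sum_{n>=1} n a_n x^(n-1) and y''(x) = sum_{n>=2} n(n-1) a_n x^(n-2).
Substitute into P(x) y'' + Q(x) y' + R(x) y = 0 with P(x) = 1, Q(x) = 2x, R(x) = x^2, and match powers of x.
Initial conditions: a_0 = 2, a_1 = -1.
Setting the coefficient of each power of x to zero and solving order by order (substituting the coefficients already found):
  x^0: 2 a_2 = 0  ->  a_2 = 0
  x^1: 6 a_3 + 2 a_1 = 0  ->  6 a_3 = -2 a_1 = 2  ->  a_3 = 1/3
  x^2: 12 a_4 + 4 a_2 + a_0 = 0  ->  12 a_4 = -4 a_2 - a_0 = -2  ->  a_4 = -1/6
  x^3: 20 a_5 + 6 a_3 + a_1 = 0  ->  20 a_5 = -6 a_3 - a_1 = -1  ->  a_5 = -1/20
  x^4: 30 a_6 + 8 a_4 + a_2 = 0  ->  30 a_6 = -8 a_4 - a_2 = 4/3  ->  a_6 = 2/45
Truncated series: y(x) = 2 - x + (1/3) x^3 - (1/6) x^4 - (1/20) x^5 + (2/45) x^6 + O(x^7).

a_0 = 2; a_1 = -1; a_2 = 0; a_3 = 1/3; a_4 = -1/6; a_5 = -1/20; a_6 = 2/45


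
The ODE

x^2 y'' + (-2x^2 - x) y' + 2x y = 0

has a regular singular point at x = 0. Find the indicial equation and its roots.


Divide by x^2 to reach normal form y'' + P_1(x) y' + P_2(x) y = 0 with P_1(x) = -2 - 1/x and P_2(x) = 2/x.
x = 0 is a singular point because the y'-coefficient -2 - 1/x has a pole at x = 0 and the y-coefficient 2/x has a pole at x = 0.
It is a regular singular point because x P_1(x) = p(x) = -2x - 1 and x^2 P_2(x) = q(x) = 2x are polynomials, hence analytic at x = 0.
p(0) = -1,  q(0) = 0.
Indicial equation: r(r-1) + p(0) r + q(0) = 0, i.e. r^2 + (p(0) - 1) r + q(0) = 0, i.e. r^2 - 2 r = 0.
Discriminant: (-2)^2 - 4(0) = 4, so r = (2 ± 2)/2.
Solving: r_1 = 2, r_2 = 0.

indicial: r^2 - 2 r = 0; roots r_1 = 2, r_2 = 0


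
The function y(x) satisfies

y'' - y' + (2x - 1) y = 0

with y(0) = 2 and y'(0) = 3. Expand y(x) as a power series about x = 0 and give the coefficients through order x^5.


Ansatz: y(x) = sum_{n>=0} a_n x^n, so y'(x) = sum_{n>=1} n a_n x^(n-1) and y''(x) = sum_{n>=2} n(n-1) a_n x^(n-2).
Substitute into P(x) y'' + Q(x) y' + R(x) y = 0 with P(x) = 1, Q(x) = -1, R(x) = 2x - 1, and match powers of x.
Initial conditions: a_0 = 2, a_1 = 3.
Setting the coefficient of each power of x to zero and solving order by order (substituting the coefficients already found):
  x^0: 2 a_2 - a_1 - a_0 = 0  ->  2 a_2 = a_1 + a_0 = 5  ->  a_2 = 5/2
  x^1: 6 a_3 - 2 a_2 - a_1 + 2 a_0 = 0  ->  6 a_3 = 2 a_2 + a_1 - 2 a_0 = 4  ->  a_3 = 2/3
  x^2: 12 a_4 - 3 a_3 - a_2 + 2 a_1 = 0  ->  12 a_4 = 3 a_3 + a_2 - 2 a_1 = -3/2  ->  a_4 = -1/8
  x^3: 20 a_5 - 4 a_4 - a_3 + 2 a_2 = 0  ->  20 a_5 = 4 a_4 + a_3 - 2 a_2 = -29/6  ->  a_5 = -29/120
Truncated series: y(x) = 2 + 3 x + (5/2) x^2 + (2/3) x^3 - (1/8) x^4 - (29/120) x^5 + O(x^6).

a_0 = 2; a_1 = 3; a_2 = 5/2; a_3 = 2/3; a_4 = -1/8; a_5 = -29/120


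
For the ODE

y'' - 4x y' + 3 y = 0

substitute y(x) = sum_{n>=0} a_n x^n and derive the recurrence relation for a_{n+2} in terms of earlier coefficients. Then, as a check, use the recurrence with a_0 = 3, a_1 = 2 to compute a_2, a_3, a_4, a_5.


Substitute y = sum_n a_n x^n.
y''(x) has coefficient (n+2)(n+1) a_{n+2} at x^n;
-4 x y'(x) has coefficient -4 n a_n at x^n (shift);
3 y(x) has coefficient 3 a_n at x^n.
Matching x^n: (n+2)(n+1) a_{n+2} + (-4n + 3) a_n = 0.
Thus a_{n+2} = (4n - 3) / ((n+1)(n+2)) * a_n.

Check with a_0 = 3, a_1 = 2 (apply the recurrence for n = 0, 1, 2, 3): a_0 = 3, a_1 = 2, a_2 = -9/2, a_3 = 1/3, a_4 = -15/8, a_5 = 3/20.

a_(n+2) = (4n - 3) / ((n+1)(n+2)) * a_n; check: a_0 = 3, a_1 = 2, a_2 = -9/2, a_3 = 1/3, a_4 = -15/8, a_5 = 3/20


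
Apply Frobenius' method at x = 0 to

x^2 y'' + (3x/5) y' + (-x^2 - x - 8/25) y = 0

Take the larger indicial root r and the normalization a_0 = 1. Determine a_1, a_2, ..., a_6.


Write in Frobenius form y'' + (p(x)/x) y' + (q(x)/x^2) y = 0:
  p(x) = 3/5,  q(x) = -x^2 - x - 8/25.
Indicial equation: r(r-1) + (3/5) r + (-8/25) = 0 -> roots r_1 = 4/5, r_2 = -2/5.
Take r = r_1 = 4/5. Let y(x) = x^r sum_{n>=0} a_n x^n with a_0 = 1.
Substitute y = x^r sum a_n x^n and match x^{r+n}. The recurrence is
  D(n) a_n - 1 a_{n-1} - 1 a_{n-2} = 0,  where D(n) = (r+n)(r+n-1) + (3/5)(r+n) + (-8/25).
  a_n = [1 a_{n-1} + 1 a_{n-2}] / D(n).
Since the indicial polynomial factors as (r - r_1)(r - r_2), D(n) = (r_1 + n - r_1)(r_1 + n - r_2) = n(n + 6/5).
Evaluating step by step (a_0 = 1):
  n = 1: D(1) = 1(1 + 6/5) = 11/5; numerator = 1(1) = 1; a_1 = (1)/(11/5) = 5/11
  n = 2: D(2) = 2(2 + 6/5) = 32/5; numerator = 1(5/11) + 1(1) = 16/11; a_2 = (16/11)/(32/5) = 5/22
  n = 3: D(3) = 3(3 + 6/5) = 63/5; numerator = 1(5/22) + 1(5/11) = 15/22; a_3 = (15/22)/(63/5) = 25/462
  n = 4: D(4) = 4(4 + 6/5) = 104/5; numerator = 1(25/462) + 1(5/22) = 65/231; a_4 = (65/231)/(104/5) = 25/1848
  n = 5: D(5) = 5(5 + 6/5) = 31; numerator = 1(25/1848) + 1(25/462) = 125/1848; a_5 = (125/1848)/(31) = 125/57288
  n = 6: D(6) = 6(6 + 6/5) = 216/5; numerator = 1(125/57288) + 1(25/1848) = 75/4774; a_6 = (75/4774)/(216/5) = 125/343728

r = 4/5; a_0 = 1; a_1 = 5/11; a_2 = 5/22; a_3 = 25/462; a_4 = 25/1848; a_5 = 125/57288; a_6 = 125/343728


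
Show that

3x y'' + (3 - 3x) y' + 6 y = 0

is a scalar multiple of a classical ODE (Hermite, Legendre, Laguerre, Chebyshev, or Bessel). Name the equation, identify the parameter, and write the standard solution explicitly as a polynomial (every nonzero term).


All three coefficients share the factor 3; dividing through by 3 gives  x y'' + (1 - x) y' + 2 y = 0.
This matches the Laguerre equation x y'' + (1 - x) y' + n y = 0 with n = 2; the polynomial solution is L_2(x).
With y = sum_k a_k x^k, matching x^k gives (k+1)k a_{k+1} + (k+1) a_{k+1} - k a_k + n a_k = 0, i.e. (k+1)^2 a_{k+1} = (k - n) a_k = (k - 2) a_k. The right side vanishes at k = 2, so the series terminates at degree 2.
Standard normalization L_n(0) = 1 gives a_0 = 1. Work upward with a_{k+1} = (k - 2) a_k / (k+1)^2:
  a_1 = (0 - 2)(1) / 1^2 = -2/1 = -2
  a_2 = (1 - 2)(-2) / 2^2 = 2/4 = 1/2
Hence L_2(x) = x^2/2 - 2 x + 1.

L_2(x); series = x^2/2 - 2 x + 1


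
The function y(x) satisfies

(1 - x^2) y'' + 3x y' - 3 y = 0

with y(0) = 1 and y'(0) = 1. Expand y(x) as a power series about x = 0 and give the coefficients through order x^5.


Ansatz: y(x) = sum_{n>=0} a_n x^n, so y'(x) = sum_{n>=1} n a_n x^(n-1) and y''(x) = sum_{n>=2} n(n-1) a_n x^(n-2).
Substitute into P(x) y'' + Q(x) y' + R(x) y = 0 with P(x) = 1 - x^2, Q(x) = 3x, R(x) = -3, and match powers of x.
Initial conditions: a_0 = 1, a_1 = 1.
Setting the coefficient of each power of x to zero and solving order by order (substituting the coefficients already found):
  x^0: 2 a_2 - 3 a_0 = 0  ->  2 a_2 = 3 a_0 = 3  ->  a_2 = 3/2
  x^1: 6 a_3 = 0  ->  a_3 = 0
  x^2: 12 a_4 + a_2 = 0  ->  12 a_4 = -a_2 = -3/2  ->  a_4 = -1/8
  x^3: 20 a_5 = 0  ->  a_5 = 0
Truncated series: y(x) = 1 + x + (3/2) x^2 - (1/8) x^4 + O(x^6).

a_0 = 1; a_1 = 1; a_2 = 3/2; a_3 = 0; a_4 = -1/8; a_5 = 0


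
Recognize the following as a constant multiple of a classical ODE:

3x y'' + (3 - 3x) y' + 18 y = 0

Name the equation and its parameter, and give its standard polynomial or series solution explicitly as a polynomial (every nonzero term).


All three coefficients share the factor 3; dividing through by 3 gives  x y'' + (1 - x) y' + 6 y = 0.
This matches the Laguerre equation x y'' + (1 - x) y' + n y = 0 with n = 6; the polynomial solution is L_6(x).
With y = sum_k a_k x^k, matching x^k gives (k+1)k a_{k+1} + (k+1) a_{k+1} - k a_k + n a_k = 0, i.e. (k+1)^2 a_{k+1} = (k - n) a_k = (k - 6) a_k. The right side vanishes at k = 6, so the series terminates at degree 6.
Standard normalization L_n(0) = 1 gives a_0 = 1. Work upward with a_{k+1} = (k - 6) a_k / (k+1)^2:
  a_1 = (0 - 6)(1) / 1^2 = -6/1 = -6
  a_2 = (1 - 6)(-6) / 2^2 = 30/4 = 15/2
  a_3 = (2 - 6)(15/2) / 3^2 = -30/9 = -10/3
  a_4 = (3 - 6)(-10/3) / 4^2 = 10/16 = 5/8
  a_5 = (4 - 6)(5/8) / 5^2 = (-5/4)/25 = -1/20
  a_6 = (5 - 6)(-1/20) / 6^2 = (1/20)/36 = 1/720
Hence L_6(x) = x^6/720 - x^5/20 + 5 x^4/8 - 10 x^3/3 + 15 x^2/2 - 6 x + 1.

L_6(x); series = x^6/720 - x^5/20 + 5 x^4/8 - 10 x^3/3 + 15 x^2/2 - 6 x + 1


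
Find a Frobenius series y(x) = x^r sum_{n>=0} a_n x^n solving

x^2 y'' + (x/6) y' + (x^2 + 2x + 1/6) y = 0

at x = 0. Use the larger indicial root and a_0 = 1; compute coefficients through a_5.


Write in Frobenius form y'' + (p(x)/x) y' + (q(x)/x^2) y = 0:
  p(x) = 1/6,  q(x) = x^2 + 2x + 1/6.
Indicial equation: r(r-1) + (1/6) r + (1/6) = 0 -> roots r_1 = 1/2, r_2 = 1/3.
Take r = r_1 = 1/2. Let y(x) = x^r sum_{n>=0} a_n x^n with a_0 = 1.
Substitute y = x^r sum a_n x^n and match x^{r+n}. The recurrence is
  D(n) a_n + 2 a_{n-1} + 1 a_{n-2} = 0,  where D(n) = (r+n)(r+n-1) + (1/6)(r+n) + (1/6).
  a_n = [-2 a_{n-1} - 1 a_{n-2}] / D(n).
Since the indicial polynomial factors as (r - r_1)(r - r_2), D(n) = (r_1 + n - r_1)(r_1 + n - r_2) = n(n + 1/6).
Evaluating step by step (a_0 = 1):
  n = 1: D(1) = 1(1 + 1/6) = 7/6; numerator = -2(1) = -2; a_1 = (-2)/(7/6) = -12/7
  n = 2: D(2) = 2(2 + 1/6) = 13/3; numerator = -2(-12/7) - 1(1) = 17/7; a_2 = (17/7)/(13/3) = 51/91
  n = 3: D(3) = 3(3 + 1/6) = 19/2; numerator = -2(51/91) - 1(-12/7) = 54/91; a_3 = (54/91)/(19/2) = 108/1729
  n = 4: D(4) = 4(4 + 1/6) = 50/3; numerator = -2(108/1729) - 1(51/91) = -1185/1729; a_4 = (-1185/1729)/(50/3) = -711/17290
  n = 5: D(5) = 5(5 + 1/6) = 155/6; numerator = -2(-711/17290) - 1(108/1729) = 9/455; a_5 = (9/455)/(155/6) = 54/70525

r = 1/2; a_0 = 1; a_1 = -12/7; a_2 = 51/91; a_3 = 108/1729; a_4 = -711/17290; a_5 = 54/70525


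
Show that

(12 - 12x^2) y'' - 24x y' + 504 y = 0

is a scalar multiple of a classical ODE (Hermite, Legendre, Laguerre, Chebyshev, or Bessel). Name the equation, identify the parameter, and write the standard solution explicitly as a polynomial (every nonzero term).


All three coefficients share the factor 12; dividing through by 12 gives  (1 - x^2) y'' - 2x y' + 42 y = 0.
This matches the Legendre equation (1 - x^2) y'' - 2x y' + n(n+1) y = 0 (note the -2x y' term) with n(n+1) = 42, so n = 6; the polynomial solution is P_6(x).
With y = sum_k a_k x^k, matching x^k gives (k+2)(k+1) a_{k+2} = [k(k+1) - n(n+1)] a_k = (k - 6)(k + 7) a_k. The right side vanishes at k = 6, so the series with the parity of 6 terminates at degree 6.
Standard normalization (P_n(1) = 1): leading coefficient (2n)!/(2^n (n!)^2) = 479001600/(64*518400) = 231/16, so a_6 = 231/16. Work downward with a_k = (k+1)(k+2) a_{k+2} / ((k - 6)(k + 7)):
  a_4 = (5)(6)(231/16) / ((4 - 6)(4 + 7)) = (3465/8)/(-22) = -315/16
  a_2 = (3)(4)(-315/16) / ((2 - 6)(2 + 7)) = (-945/4)/(-36) = 105/16
  a_0 = (1)(2)(105/16) / ((0 - 6)(0 + 7)) = (105/8)/(-42) = -5/16
Hence P_6(x) = 231 x^6/16 - 315 x^4/16 + 105 x^2/16 - 5/16.

P_6(x); series = 231 x^6/16 - 315 x^4/16 + 105 x^2/16 - 5/16


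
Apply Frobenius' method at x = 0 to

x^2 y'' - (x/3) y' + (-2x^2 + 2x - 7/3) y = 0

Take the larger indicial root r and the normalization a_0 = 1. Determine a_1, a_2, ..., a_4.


Write in Frobenius form y'' + (p(x)/x) y' + (q(x)/x^2) y = 0:
  p(x) = -1/3,  q(x) = -2x^2 + 2x - 7/3.
Indicial equation: r(r-1) + (-1/3) r + (-7/3) = 0 -> roots r_1 = 7/3, r_2 = -1.
Take r = r_1 = 7/3. Let y(x) = x^r sum_{n>=0} a_n x^n with a_0 = 1.
Substitute y = x^r sum a_n x^n and match x^{r+n}. The recurrence is
  D(n) a_n + 2 a_{n-1} - 2 a_{n-2} = 0,  where D(n) = (r+n)(r+n-1) + (-1/3)(r+n) + (-7/3).
  a_n = [-2 a_{n-1} + 2 a_{n-2}] / D(n).
Since the indicial polynomial factors as (r - r_1)(r - r_2), D(n) = (r_1 + n - r_1)(r_1 + n - r_2) = n(n + 10/3).
Evaluating step by step (a_0 = 1):
  n = 1: D(1) = 1(1 + 10/3) = 13/3; numerator = -2(1) = -2; a_1 = (-2)/(13/3) = -6/13
  n = 2: D(2) = 2(2 + 10/3) = 32/3; numerator = -2(-6/13) + 2(1) = 38/13; a_2 = (38/13)/(32/3) = 57/208
  n = 3: D(3) = 3(3 + 10/3) = 19; numerator = -2(57/208) + 2(-6/13) = -153/104; a_3 = (-153/104)/(19) = -153/1976
  n = 4: D(4) = 4(4 + 10/3) = 88/3; numerator = -2(-153/1976) + 2(57/208) = 1389/1976; a_4 = (1389/1976)/(88/3) = 4167/173888

r = 7/3; a_0 = 1; a_1 = -6/13; a_2 = 57/208; a_3 = -153/1976; a_4 = 4167/173888


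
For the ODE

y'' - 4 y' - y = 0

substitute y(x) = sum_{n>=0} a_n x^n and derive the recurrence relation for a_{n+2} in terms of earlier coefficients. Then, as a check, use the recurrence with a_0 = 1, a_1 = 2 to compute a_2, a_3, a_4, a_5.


Substitute y = sum_n a_n x^n.
y''(x) has coefficient (n+2)(n+1) a_{n+2} at x^n;
-4 y'(x) has coefficient -4 (n+1) a_{n+1} at x^n;
-y(x) has coefficient -1 a_n at x^n.
Matching x^n: (n+2)(n+1) a_{n+2} - 4 (n+1) a_{n+1} - 1 a_n = 0.
Thus a_{n+2} = [4 (n+1) a_{n+1} + 1 a_n] / ((n+1)(n+2)).

Check with a_0 = 1, a_1 = 2 (apply the recurrence for n = 0, 1, 2, 3): a_0 = 1, a_1 = 2, a_2 = 9/2, a_3 = 19/3, a_4 = 161/24, a_5 = 341/60.

a_(n+2) = [4 (n+1) a_(n+1) + 1 a_n] / ((n+1)(n+2)); check: a_0 = 1, a_1 = 2, a_2 = 9/2, a_3 = 19/3, a_4 = 161/24, a_5 = 341/60


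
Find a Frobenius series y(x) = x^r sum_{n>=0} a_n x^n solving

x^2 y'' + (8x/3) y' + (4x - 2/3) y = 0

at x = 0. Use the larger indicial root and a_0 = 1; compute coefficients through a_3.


Write in Frobenius form y'' + (p(x)/x) y' + (q(x)/x^2) y = 0:
  p(x) = 8/3,  q(x) = 4x - 2/3.
Indicial equation: r(r-1) + (8/3) r + (-2/3) = 0 -> roots r_1 = 1/3, r_2 = -2.
Take r = r_1 = 1/3. Let y(x) = x^r sum_{n>=0} a_n x^n with a_0 = 1.
Substitute y = x^r sum a_n x^n and match x^{r+n}. The recurrence is
  D(n) a_n + 4 a_{n-1} = 0,  where D(n) = (r+n)(r+n-1) + (8/3)(r+n) + (-2/3).
  a_n = -4 / D(n) * a_{n-1}.
Since the indicial polynomial factors as (r - r_1)(r - r_2), D(n) = (r_1 + n - r_1)(r_1 + n - r_2) = n(n + 7/3).
Evaluating step by step (a_0 = 1):
  n = 1: D(1) = 1(1 + 7/3) = 10/3; numerator = -4(1) = -4; a_1 = (-4)/(10/3) = -6/5
  n = 2: D(2) = 2(2 + 7/3) = 26/3; numerator = -4(-6/5) = 24/5; a_2 = (24/5)/(26/3) = 36/65
  n = 3: D(3) = 3(3 + 7/3) = 16; numerator = -4(36/65) = -144/65; a_3 = (-144/65)/(16) = -9/65

r = 1/3; a_0 = 1; a_1 = -6/5; a_2 = 36/65; a_3 = -9/65


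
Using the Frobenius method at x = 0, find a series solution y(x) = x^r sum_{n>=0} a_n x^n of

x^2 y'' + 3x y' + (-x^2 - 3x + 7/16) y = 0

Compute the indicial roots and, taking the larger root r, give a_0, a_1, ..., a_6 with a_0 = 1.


Write in Frobenius form y'' + (p(x)/x) y' + (q(x)/x^2) y = 0:
  p(x) = 3,  q(x) = -x^2 - 3x + 7/16.
Indicial equation: r(r-1) + (3) r + (7/16) = 0 -> roots r_1 = -1/4, r_2 = -7/4.
Take r = r_1 = -1/4. Let y(x) = x^r sum_{n>=0} a_n x^n with a_0 = 1.
Substitute y = x^r sum a_n x^n and match x^{r+n}. The recurrence is
  D(n) a_n - 3 a_{n-1} - 1 a_{n-2} = 0,  where D(n) = (r+n)(r+n-1) + (3)(r+n) + (7/16).
  a_n = [3 a_{n-1} + 1 a_{n-2}] / D(n).
Since the indicial polynomial factors as (r - r_1)(r - r_2), D(n) = (r_1 + n - r_1)(r_1 + n - r_2) = n(n + 3/2).
Evaluating step by step (a_0 = 1):
  n = 1: D(1) = 1(1 + 3/2) = 5/2; numerator = 3(1) = 3; a_1 = (3)/(5/2) = 6/5
  n = 2: D(2) = 2(2 + 3/2) = 7; numerator = 3(6/5) + 1(1) = 23/5; a_2 = (23/5)/(7) = 23/35
  n = 3: D(3) = 3(3 + 3/2) = 27/2; numerator = 3(23/35) + 1(6/5) = 111/35; a_3 = (111/35)/(27/2) = 74/315
  n = 4: D(4) = 4(4 + 3/2) = 22; numerator = 3(74/315) + 1(23/35) = 143/105; a_4 = (143/105)/(22) = 13/210
  n = 5: D(5) = 5(5 + 3/2) = 65/2; numerator = 3(13/210) + 1(74/315) = 53/126; a_5 = (53/126)/(65/2) = 53/4095
  n = 6: D(6) = 6(6 + 3/2) = 45; numerator = 3(53/4095) + 1(13/210) = 55/546; a_6 = (55/546)/(45) = 11/4914

r = -1/4; a_0 = 1; a_1 = 6/5; a_2 = 23/35; a_3 = 74/315; a_4 = 13/210; a_5 = 53/4095; a_6 = 11/4914


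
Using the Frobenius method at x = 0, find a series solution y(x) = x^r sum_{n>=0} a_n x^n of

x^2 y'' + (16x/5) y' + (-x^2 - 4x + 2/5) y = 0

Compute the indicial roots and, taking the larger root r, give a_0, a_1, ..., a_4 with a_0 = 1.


Write in Frobenius form y'' + (p(x)/x) y' + (q(x)/x^2) y = 0:
  p(x) = 16/5,  q(x) = -x^2 - 4x + 2/5.
Indicial equation: r(r-1) + (16/5) r + (2/5) = 0 -> roots r_1 = -1/5, r_2 = -2.
Take r = r_1 = -1/5. Let y(x) = x^r sum_{n>=0} a_n x^n with a_0 = 1.
Substitute y = x^r sum a_n x^n and match x^{r+n}. The recurrence is
  D(n) a_n - 4 a_{n-1} - 1 a_{n-2} = 0,  where D(n) = (r+n)(r+n-1) + (16/5)(r+n) + (2/5).
  a_n = [4 a_{n-1} + 1 a_{n-2}] / D(n).
Since the indicial polynomial factors as (r - r_1)(r - r_2), D(n) = (r_1 + n - r_1)(r_1 + n - r_2) = n(n + 9/5).
Evaluating step by step (a_0 = 1):
  n = 1: D(1) = 1(1 + 9/5) = 14/5; numerator = 4(1) = 4; a_1 = (4)/(14/5) = 10/7
  n = 2: D(2) = 2(2 + 9/5) = 38/5; numerator = 4(10/7) + 1(1) = 47/7; a_2 = (47/7)/(38/5) = 235/266
  n = 3: D(3) = 3(3 + 9/5) = 72/5; numerator = 4(235/266) + 1(10/7) = 660/133; a_3 = (660/133)/(72/5) = 275/798
  n = 4: D(4) = 4(4 + 9/5) = 116/5; numerator = 4(275/798) + 1(235/266) = 95/42; a_4 = (95/42)/(116/5) = 475/4872

r = -1/5; a_0 = 1; a_1 = 10/7; a_2 = 235/266; a_3 = 275/798; a_4 = 475/4872


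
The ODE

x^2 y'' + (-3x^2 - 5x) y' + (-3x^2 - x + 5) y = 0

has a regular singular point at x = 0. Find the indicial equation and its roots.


Divide by x^2 to reach normal form y'' + P_1(x) y' + P_2(x) y = 0 with P_1(x) = -3 - 5/x and P_2(x) = -3 - 1/x + 5/x^2.
x = 0 is a singular point because the y'-coefficient -3 - 5/x has a pole at x = 0 and the y-coefficient -3 - 1/x + 5/x^2 has a pole at x = 0.
It is a regular singular point because x P_1(x) = p(x) = -3x - 5 and x^2 P_2(x) = q(x) = -3x^2 - x + 5 are polynomials, hence analytic at x = 0.
p(0) = -5,  q(0) = 5.
Indicial equation: r(r-1) + p(0) r + q(0) = 0, i.e. r^2 + (p(0) - 1) r + q(0) = 0, i.e. r^2 - 6 r + 5 = 0.
Discriminant: (-6)^2 - 4(5) = 16, so r = (6 ± 4)/2.
Solving: r_1 = 5, r_2 = 1.

indicial: r^2 - 6 r + 5 = 0; roots r_1 = 5, r_2 = 1


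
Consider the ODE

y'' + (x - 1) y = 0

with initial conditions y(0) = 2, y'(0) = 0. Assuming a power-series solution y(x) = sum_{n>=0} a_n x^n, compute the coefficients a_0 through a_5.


Ansatz: y(x) = sum_{n>=0} a_n x^n, so y'(x) = sum_{n>=1} n a_n x^(n-1) and y''(x) = sum_{n>=2} n(n-1) a_n x^(n-2).
Substitute into P(x) y'' + Q(x) y' + R(x) y = 0 with P(x) = 1, Q(x) = 0, R(x) = x - 1, and match powers of x.
Initial conditions: a_0 = 2, a_1 = 0.
Setting the coefficient of each power of x to zero and solving order by order (substituting the coefficients already found):
  x^0: 2 a_2 - a_0 = 0  ->  2 a_2 = a_0 = 2  ->  a_2 = 1
  x^1: 6 a_3 - a_1 + a_0 = 0  ->  6 a_3 = a_1 - a_0 = -2  ->  a_3 = -1/3
  x^2: 12 a_4 - a_2 + a_1 = 0  ->  12 a_4 = a_2 - a_1 = 1  ->  a_4 = 1/12
  x^3: 20 a_5 - a_3 + a_2 = 0  ->  20 a_5 = a_3 - a_2 = -4/3  ->  a_5 = -1/15
Truncated series: y(x) = 2 + x^2 - (1/3) x^3 + (1/12) x^4 - (1/15) x^5 + O(x^6).

a_0 = 2; a_1 = 0; a_2 = 1; a_3 = -1/3; a_4 = 1/12; a_5 = -1/15


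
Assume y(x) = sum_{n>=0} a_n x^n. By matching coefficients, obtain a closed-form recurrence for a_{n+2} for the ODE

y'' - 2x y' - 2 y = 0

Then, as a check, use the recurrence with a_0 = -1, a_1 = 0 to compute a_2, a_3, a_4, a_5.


Substitute y = sum_n a_n x^n.
y''(x) has coefficient (n+2)(n+1) a_{n+2} at x^n;
-2 x y'(x) has coefficient -2 n a_n at x^n (shift);
-2 y(x) has coefficient -2 a_n at x^n.
Matching x^n: (n+2)(n+1) a_{n+2} + (-2n - 2) a_n = 0.
Thus a_{n+2} = (2n + 2) / ((n+1)(n+2)) * a_n.

Check with a_0 = -1, a_1 = 0 (apply the recurrence for n = 0, 1, 2, 3): a_0 = -1, a_1 = 0, a_2 = -1, a_3 = 0, a_4 = -1/2, a_5 = 0.

a_(n+2) = (2n + 2) / ((n+1)(n+2)) * a_n; check: a_0 = -1, a_1 = 0, a_2 = -1, a_3 = 0, a_4 = -1/2, a_5 = 0


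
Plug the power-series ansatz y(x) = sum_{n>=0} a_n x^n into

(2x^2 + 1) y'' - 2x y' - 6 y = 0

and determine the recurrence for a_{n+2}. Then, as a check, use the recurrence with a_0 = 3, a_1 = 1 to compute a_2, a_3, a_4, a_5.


Substitute y = sum_n a_n x^n.
(1 + 2 x^2) y'' contributes (n+2)(n+1) a_{n+2} + 2 n(n-1) a_n at x^n.
-2 x y'(x) contributes -2 n a_n at x^n.
-6 y(x) contributes -6 a_n at x^n.
Matching x^n: (n+2)(n+1) a_{n+2} + (2 n(n-1) - 2 n - 6) a_n = 0.
Thus a_{n+2} = (-2 n(n-1) + 2 n + 6) / ((n+1)(n+2)) * a_n.

Check with a_0 = 3, a_1 = 1 (apply the recurrence for n = 0, 1, 2, 3): a_0 = 3, a_1 = 1, a_2 = 9, a_3 = 4/3, a_4 = 9/2, a_5 = 0.

a_(n+2) = (-2 n(n-1) + 2 n + 6) / ((n+1)(n+2)) * a_n; check: a_0 = 3, a_1 = 1, a_2 = 9, a_3 = 4/3, a_4 = 9/2, a_5 = 0


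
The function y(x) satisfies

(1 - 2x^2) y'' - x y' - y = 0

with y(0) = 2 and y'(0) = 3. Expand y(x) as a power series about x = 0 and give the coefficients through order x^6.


Ansatz: y(x) = sum_{n>=0} a_n x^n, so y'(x) = sum_{n>=1} n a_n x^(n-1) and y''(x) = sum_{n>=2} n(n-1) a_n x^(n-2).
Substitute into P(x) y'' + Q(x) y' + R(x) y = 0 with P(x) = 1 - 2x^2, Q(x) = -x, R(x) = -1, and match powers of x.
Initial conditions: a_0 = 2, a_1 = 3.
Setting the coefficient of each power of x to zero and solving order by order (substituting the coefficients already found):
  x^0: 2 a_2 - a_0 = 0  ->  2 a_2 = a_0 = 2  ->  a_2 = 1
  x^1: 6 a_3 - 2 a_1 = 0  ->  6 a_3 = 2 a_1 = 6  ->  a_3 = 1
  x^2: 12 a_4 - 7 a_2 = 0  ->  12 a_4 = 7 a_2 = 7  ->  a_4 = 7/12
  x^3: 20 a_5 - 16 a_3 = 0  ->  20 a_5 = 16 a_3 = 16  ->  a_5 = 4/5
  x^4: 30 a_6 - 29 a_4 = 0  ->  30 a_6 = 29 a_4 = 203/12  ->  a_6 = 203/360
Truncated series: y(x) = 2 + 3 x + x^2 + x^3 + (7/12) x^4 + (4/5) x^5 + (203/360) x^6 + O(x^7).

a_0 = 2; a_1 = 3; a_2 = 1; a_3 = 1; a_4 = 7/12; a_5 = 4/5; a_6 = 203/360


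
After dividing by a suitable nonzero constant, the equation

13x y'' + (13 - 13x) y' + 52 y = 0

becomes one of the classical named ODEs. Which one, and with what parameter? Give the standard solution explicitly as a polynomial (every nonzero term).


All three coefficients share the factor 13; dividing through by 13 gives  x y'' + (1 - x) y' + 4 y = 0.
This matches the Laguerre equation x y'' + (1 - x) y' + n y = 0 with n = 4; the polynomial solution is L_4(x).
With y = sum_k a_k x^k, matching x^k gives (k+1)k a_{k+1} + (k+1) a_{k+1} - k a_k + n a_k = 0, i.e. (k+1)^2 a_{k+1} = (k - n) a_k = (k - 4) a_k. The right side vanishes at k = 4, so the series terminates at degree 4.
Standard normalization L_n(0) = 1 gives a_0 = 1. Work upward with a_{k+1} = (k - 4) a_k / (k+1)^2:
  a_1 = (0 - 4)(1) / 1^2 = -4/1 = -4
  a_2 = (1 - 4)(-4) / 2^2 = 12/4 = 3
  a_3 = (2 - 4)(3) / 3^2 = -6/9 = -2/3
  a_4 = (3 - 4)(-2/3) / 4^2 = (2/3)/16 = 1/24
Hence L_4(x) = x^4/24 - 2 x^3/3 + 3 x^2 - 4 x + 1.

L_4(x); series = x^4/24 - 2 x^3/3 + 3 x^2 - 4 x + 1


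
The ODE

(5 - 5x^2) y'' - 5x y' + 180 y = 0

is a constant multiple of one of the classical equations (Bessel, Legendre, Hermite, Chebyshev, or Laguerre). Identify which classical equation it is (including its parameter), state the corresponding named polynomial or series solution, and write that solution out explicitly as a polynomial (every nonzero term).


All three coefficients share the factor 5; dividing through by 5 gives  (1 - x^2) y'' - x y' + 36 y = 0.
This matches the Chebyshev equation (1 - x^2) y'' - x y' + n^2 y = 0 (note the -x y' term, not -2x y') with n^2 = 36, so n = 6; the polynomial solution is T_6(x).
With y = sum_k a_k x^k, matching x^k gives (k+2)(k+1) a_{k+2} = (k^2 - n^2) a_k = (k - 6)(k + 6) a_k. The right side vanishes at k = 6, so the series with the parity of 6 terminates at degree 6.
Standard normalization: leading coefficient of T_n is 2^(n-1), so a_6 = 2^5 = 32. Work downward with a_k = (k+1)(k+2) a_{k+2} / ((k - 6)(k + 6)):
  a_4 = (5)(6)(32) / ((4 - 6)(4 + 6)) = 960/(-20) = -48
  a_2 = (3)(4)(-48) / ((2 - 6)(2 + 6)) = -576/(-32) = 18
  a_0 = (1)(2)(18) / ((0 - 6)(0 + 6)) = 36/(-36) = -1
Hence T_6(x) = 32 x^6 - 48 x^4 + 18 x^2 - 1.

T_6(x); series = 32 x^6 - 48 x^4 + 18 x^2 - 1


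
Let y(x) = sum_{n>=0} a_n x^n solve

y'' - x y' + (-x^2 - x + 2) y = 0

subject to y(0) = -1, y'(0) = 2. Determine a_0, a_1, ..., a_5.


Ansatz: y(x) = sum_{n>=0} a_n x^n, so y'(x) = sum_{n>=1} n a_n x^(n-1) and y''(x) = sum_{n>=2} n(n-1) a_n x^(n-2).
Substitute into P(x) y'' + Q(x) y' + R(x) y = 0 with P(x) = 1, Q(x) = -x, R(x) = -x^2 - x + 2, and match powers of x.
Initial conditions: a_0 = -1, a_1 = 2.
Setting the coefficient of each power of x to zero and solving order by order (substituting the coefficients already found):
  x^0: 2 a_2 + 2 a_0 = 0  ->  2 a_2 = -2 a_0 = 2  ->  a_2 = 1
  x^1: 6 a_3 + a_1 - a_0 = 0  ->  6 a_3 = -a_1 + a_0 = -3  ->  a_3 = -1/2
  x^2: 12 a_4 - a_1 - a_0 = 0  ->  12 a_4 = a_1 + a_0 = 1  ->  a_4 = 1/12
  x^3: 20 a_5 - a_3 - a_2 - a_1 = 0  ->  20 a_5 = a_3 + a_2 + a_1 = 5/2  ->  a_5 = 1/8
Truncated series: y(x) = -1 + 2 x + x^2 - (1/2) x^3 + (1/12) x^4 + (1/8) x^5 + O(x^6).

a_0 = -1; a_1 = 2; a_2 = 1; a_3 = -1/2; a_4 = 1/12; a_5 = 1/8


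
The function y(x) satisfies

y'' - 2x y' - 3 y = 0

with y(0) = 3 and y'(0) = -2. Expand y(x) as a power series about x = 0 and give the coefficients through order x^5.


Ansatz: y(x) = sum_{n>=0} a_n x^n, so y'(x) = sum_{n>=1} n a_n x^(n-1) and y''(x) = sum_{n>=2} n(n-1) a_n x^(n-2).
Substitute into P(x) y'' + Q(x) y' + R(x) y = 0 with P(x) = 1, Q(x) = -2x, R(x) = -3, and match powers of x.
Initial conditions: a_0 = 3, a_1 = -2.
Setting the coefficient of each power of x to zero and solving order by order (substituting the coefficients already found):
  x^0: 2 a_2 - 3 a_0 = 0  ->  2 a_2 = 3 a_0 = 9  ->  a_2 = 9/2
  x^1: 6 a_3 - 5 a_1 = 0  ->  6 a_3 = 5 a_1 = -10  ->  a_3 = -5/3
  x^2: 12 a_4 - 7 a_2 = 0  ->  12 a_4 = 7 a_2 = 63/2  ->  a_4 = 21/8
  x^3: 20 a_5 - 9 a_3 = 0  ->  20 a_5 = 9 a_3 = -15  ->  a_5 = -3/4
Truncated series: y(x) = 3 - 2 x + (9/2) x^2 - (5/3) x^3 + (21/8) x^4 - (3/4) x^5 + O(x^6).

a_0 = 3; a_1 = -2; a_2 = 9/2; a_3 = -5/3; a_4 = 21/8; a_5 = -3/4


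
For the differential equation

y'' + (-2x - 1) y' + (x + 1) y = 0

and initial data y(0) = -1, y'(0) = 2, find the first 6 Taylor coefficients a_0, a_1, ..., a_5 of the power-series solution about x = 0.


Ansatz: y(x) = sum_{n>=0} a_n x^n, so y'(x) = sum_{n>=1} n a_n x^(n-1) and y''(x) = sum_{n>=2} n(n-1) a_n x^(n-2).
Substitute into P(x) y'' + Q(x) y' + R(x) y = 0 with P(x) = 1, Q(x) = -2x - 1, R(x) = x + 1, and match powers of x.
Initial conditions: a_0 = -1, a_1 = 2.
Setting the coefficient of each power of x to zero and solving order by order (substituting the coefficients already found):
  x^0: 2 a_2 - a_1 + a_0 = 0  ->  2 a_2 = a_1 - a_0 = 3  ->  a_2 = 3/2
  x^1: 6 a_3 - 2 a_2 - a_1 + a_0 = 0  ->  6 a_3 = 2 a_2 + a_1 - a_0 = 6  ->  a_3 = 1
  x^2: 12 a_4 - 3 a_3 - 3 a_2 + a_1 = 0  ->  12 a_4 = 3 a_3 + 3 a_2 - a_1 = 11/2  ->  a_4 = 11/24
  x^3: 20 a_5 - 4 a_4 - 5 a_3 + a_2 = 0  ->  20 a_5 = 4 a_4 + 5 a_3 - a_2 = 16/3  ->  a_5 = 4/15
Truncated series: y(x) = -1 + 2 x + (3/2) x^2 + x^3 + (11/24) x^4 + (4/15) x^5 + O(x^6).

a_0 = -1; a_1 = 2; a_2 = 3/2; a_3 = 1; a_4 = 11/24; a_5 = 4/15


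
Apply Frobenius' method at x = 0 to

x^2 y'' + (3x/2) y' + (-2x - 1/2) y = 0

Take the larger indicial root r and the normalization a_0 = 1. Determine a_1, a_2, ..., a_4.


Write in Frobenius form y'' + (p(x)/x) y' + (q(x)/x^2) y = 0:
  p(x) = 3/2,  q(x) = -2x - 1/2.
Indicial equation: r(r-1) + (3/2) r + (-1/2) = 0 -> roots r_1 = 1/2, r_2 = -1.
Take r = r_1 = 1/2. Let y(x) = x^r sum_{n>=0} a_n x^n with a_0 = 1.
Substitute y = x^r sum a_n x^n and match x^{r+n}. The recurrence is
  D(n) a_n - 2 a_{n-1} = 0,  where D(n) = (r+n)(r+n-1) + (3/2)(r+n) + (-1/2).
  a_n = 2 / D(n) * a_{n-1}.
Since the indicial polynomial factors as (r - r_1)(r - r_2), D(n) = (r_1 + n - r_1)(r_1 + n - r_2) = n(n + 3/2).
Evaluating step by step (a_0 = 1):
  n = 1: D(1) = 1(1 + 3/2) = 5/2; numerator = 2(1) = 2; a_1 = (2)/(5/2) = 4/5
  n = 2: D(2) = 2(2 + 3/2) = 7; numerator = 2(4/5) = 8/5; a_2 = (8/5)/(7) = 8/35
  n = 3: D(3) = 3(3 + 3/2) = 27/2; numerator = 2(8/35) = 16/35; a_3 = (16/35)/(27/2) = 32/945
  n = 4: D(4) = 4(4 + 3/2) = 22; numerator = 2(32/945) = 64/945; a_4 = (64/945)/(22) = 32/10395

r = 1/2; a_0 = 1; a_1 = 4/5; a_2 = 8/35; a_3 = 32/945; a_4 = 32/10395


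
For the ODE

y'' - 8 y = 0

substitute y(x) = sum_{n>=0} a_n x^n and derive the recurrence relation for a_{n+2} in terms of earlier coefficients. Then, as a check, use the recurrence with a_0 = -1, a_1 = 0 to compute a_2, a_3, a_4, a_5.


Substitute y = sum_n a_n x^n into y'' + (const) y = 0.
y''(x) = sum_{n>=0} (n+2)(n+1) a_{n+2} x^n.
The ODE becomes sum_n [(n+2)(n+1) a_{n+2} - 8 a_n] x^n = 0.
Setting each coefficient to zero gives the recurrence:
  (n+2)(n+1) a_{n+2} - 8 a_n = 0,
  a_{n+2} = 8 / ((n+1)(n+2)) a_n.

Check with a_0 = -1, a_1 = 0 (apply the recurrence for n = 0, 1, 2, 3): a_0 = -1, a_1 = 0, a_2 = -4, a_3 = 0, a_4 = -8/3, a_5 = 0.

a_{n+2} = 8/((n+1)(n+2)) * a_n; check: a_0 = -1, a_1 = 0, a_2 = -4, a_3 = 0, a_4 = -8/3, a_5 = 0


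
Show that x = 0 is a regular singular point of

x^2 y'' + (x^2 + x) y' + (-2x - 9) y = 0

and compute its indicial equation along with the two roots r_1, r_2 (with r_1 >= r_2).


Divide by x^2 to reach normal form y'' + P_1(x) y' + P_2(x) y = 0 with P_1(x) = 1 + 1/x and P_2(x) = -2/x - 9/x^2.
x = 0 is a singular point because the y'-coefficient 1 + 1/x has a pole at x = 0 and the y-coefficient -2/x - 9/x^2 has a pole at x = 0.
It is a regular singular point because x P_1(x) = p(x) = x + 1 and x^2 P_2(x) = q(x) = -2x - 9 are polynomials, hence analytic at x = 0.
p(0) = 1,  q(0) = -9.
Indicial equation: r(r-1) + p(0) r + q(0) = 0, i.e. r^2 + (p(0) - 1) r + q(0) = 0, i.e. r^2 - 9 = 0.
Discriminant: (0)^2 - 4(-9) = 36, so r = (0 ± 6)/2.
Solving: r_1 = 3, r_2 = -3.

indicial: r^2 - 9 = 0; roots r_1 = 3, r_2 = -3


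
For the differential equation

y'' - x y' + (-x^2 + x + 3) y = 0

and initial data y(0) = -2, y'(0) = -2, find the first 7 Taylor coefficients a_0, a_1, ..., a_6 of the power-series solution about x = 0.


Ansatz: y(x) = sum_{n>=0} a_n x^n, so y'(x) = sum_{n>=1} n a_n x^(n-1) and y''(x) = sum_{n>=2} n(n-1) a_n x^(n-2).
Substitute into P(x) y'' + Q(x) y' + R(x) y = 0 with P(x) = 1, Q(x) = -x, R(x) = -x^2 + x + 3, and match powers of x.
Initial conditions: a_0 = -2, a_1 = -2.
Setting the coefficient of each power of x to zero and solving order by order (substituting the coefficients already found):
  x^0: 2 a_2 + 3 a_0 = 0  ->  2 a_2 = -3 a_0 = 6  ->  a_2 = 3
  x^1: 6 a_3 + 2 a_1 + a_0 = 0  ->  6 a_3 = -2 a_1 - a_0 = 6  ->  a_3 = 1
  x^2: 12 a_4 + a_2 + a_1 - a_0 = 0  ->  12 a_4 = -a_2 - a_1 + a_0 = -3  ->  a_4 = -1/4
  x^3: 20 a_5 + a_2 - a_1 = 0  ->  20 a_5 = -a_2 + a_1 = -5  ->  a_5 = -1/4
  x^4: 30 a_6 - a_4 + a_3 - a_2 = 0  ->  30 a_6 = a_4 - a_3 + a_2 = 7/4  ->  a_6 = 7/120
Truncated series: y(x) = -2 - 2 x + 3 x^2 + x^3 - (1/4) x^4 - (1/4) x^5 + (7/120) x^6 + O(x^7).

a_0 = -2; a_1 = -2; a_2 = 3; a_3 = 1; a_4 = -1/4; a_5 = -1/4; a_6 = 7/120


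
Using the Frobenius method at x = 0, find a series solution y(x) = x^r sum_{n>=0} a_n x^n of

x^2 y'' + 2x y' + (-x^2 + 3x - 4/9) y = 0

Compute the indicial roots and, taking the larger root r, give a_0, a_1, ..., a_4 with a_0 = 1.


Write in Frobenius form y'' + (p(x)/x) y' + (q(x)/x^2) y = 0:
  p(x) = 2,  q(x) = -x^2 + 3x - 4/9.
Indicial equation: r(r-1) + (2) r + (-4/9) = 0 -> roots r_1 = 1/3, r_2 = -4/3.
Take r = r_1 = 1/3. Let y(x) = x^r sum_{n>=0} a_n x^n with a_0 = 1.
Substitute y = x^r sum a_n x^n and match x^{r+n}. The recurrence is
  D(n) a_n + 3 a_{n-1} - 1 a_{n-2} = 0,  where D(n) = (r+n)(r+n-1) + (2)(r+n) + (-4/9).
  a_n = [-3 a_{n-1} + 1 a_{n-2}] / D(n).
Since the indicial polynomial factors as (r - r_1)(r - r_2), D(n) = (r_1 + n - r_1)(r_1 + n - r_2) = n(n + 5/3).
Evaluating step by step (a_0 = 1):
  n = 1: D(1) = 1(1 + 5/3) = 8/3; numerator = -3(1) = -3; a_1 = (-3)/(8/3) = -9/8
  n = 2: D(2) = 2(2 + 5/3) = 22/3; numerator = -3(-9/8) + 1(1) = 35/8; a_2 = (35/8)/(22/3) = 105/176
  n = 3: D(3) = 3(3 + 5/3) = 14; numerator = -3(105/176) + 1(-9/8) = -513/176; a_3 = (-513/176)/(14) = -513/2464
  n = 4: D(4) = 4(4 + 5/3) = 68/3; numerator = -3(-513/2464) + 1(105/176) = 3009/2464; a_4 = (3009/2464)/(68/3) = 531/9856

r = 1/3; a_0 = 1; a_1 = -9/8; a_2 = 105/176; a_3 = -513/2464; a_4 = 531/9856


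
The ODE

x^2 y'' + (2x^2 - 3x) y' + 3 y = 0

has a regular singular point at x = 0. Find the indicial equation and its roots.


Divide by x^2 to reach normal form y'' + P_1(x) y' + P_2(x) y = 0 with P_1(x) = 2 - 3/x and P_2(x) = 3/x^2.
x = 0 is a singular point because the y'-coefficient 2 - 3/x has a pole at x = 0 and the y-coefficient 3/x^2 has a pole at x = 0.
It is a regular singular point because x P_1(x) = p(x) = 2x - 3 and x^2 P_2(x) = q(x) = 3 are polynomials, hence analytic at x = 0.
p(0) = -3,  q(0) = 3.
Indicial equation: r(r-1) + p(0) r + q(0) = 0, i.e. r^2 + (p(0) - 1) r + q(0) = 0, i.e. r^2 - 4 r + 3 = 0.
Discriminant: (-4)^2 - 4(3) = 4, so r = (4 ± 2)/2.
Solving: r_1 = 3, r_2 = 1.

indicial: r^2 - 4 r + 3 = 0; roots r_1 = 3, r_2 = 1


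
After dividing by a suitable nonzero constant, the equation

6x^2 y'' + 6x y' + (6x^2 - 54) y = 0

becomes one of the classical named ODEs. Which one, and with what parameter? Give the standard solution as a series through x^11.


All three coefficients share the factor 6; dividing through by 6 gives  x^2 y'' + x y' + (x^2 - 9) y = 0.
This matches the Bessel equation x^2 y'' + x y' + (x^2 - nu^2) y = 0 with nu^2 = 9, so nu = 3; the solution bounded at x = 0 is J_3(x).
Frobenius at x = 0: indicial roots ±nu; for r = nu the recurrence k(k + 2nu) c_k = -c_{k-2} gives the standard series J_nu(x) = sum_{k>=0} (-1)^k / (k! (k+nu)!) (x/2)^(2k+nu). Evaluate the first 5 terms:
  k = 0: (-1)^0 / (0! * 3! * 2^3) x^3 = 1/(1*6*8) x^3 = (1/48) x^3
  k = 1: (-1)^1 / (1! * 4! * 2^5) x^5 = -1/(1*24*32) x^5 = (-1/768) x^5
  k = 2: (-1)^2 / (2! * 5! * 2^7) x^7 = 1/(2*120*128) x^7 = (1/30720) x^7
  k = 3: (-1)^3 / (3! * 6! * 2^9) x^9 = -1/(6*720*512) x^9 = (-1/2211840) x^9
  k = 4: (-1)^4 / (4! * 7! * 2^11) x^11 = 1/(24*5040*2048) x^11 = (1/247726080) x^11
Hence J_3(x) = x^11/247726080 - x^9/2211840 + x^7/30720 - x^5/768 + x^3/48 + ....

J_3(x); series = x^11/247726080 - x^9/2211840 + x^7/30720 - x^5/768 + x^3/48


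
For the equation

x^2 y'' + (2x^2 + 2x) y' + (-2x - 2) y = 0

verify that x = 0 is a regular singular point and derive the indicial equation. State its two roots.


Divide by x^2 to reach normal form y'' + P_1(x) y' + P_2(x) y = 0 with P_1(x) = 2 + 2/x and P_2(x) = -2/x - 2/x^2.
x = 0 is a singular point because the y'-coefficient 2 + 2/x has a pole at x = 0 and the y-coefficient -2/x - 2/x^2 has a pole at x = 0.
It is a regular singular point because x P_1(x) = p(x) = 2x + 2 and x^2 P_2(x) = q(x) = -2x - 2 are polynomials, hence analytic at x = 0.
p(0) = 2,  q(0) = -2.
Indicial equation: r(r-1) + p(0) r + q(0) = 0, i.e. r^2 + (p(0) - 1) r + q(0) = 0, i.e. r^2 + 1 r - 2 = 0.
Discriminant: (1)^2 - 4(-2) = 9, so r = (-1 ± 3)/2.
Solving: r_1 = 1, r_2 = -2.

indicial: r^2 + 1 r - 2 = 0; roots r_1 = 1, r_2 = -2


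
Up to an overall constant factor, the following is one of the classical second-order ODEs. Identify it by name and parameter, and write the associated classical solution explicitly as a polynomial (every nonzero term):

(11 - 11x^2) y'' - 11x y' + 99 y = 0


All three coefficients share the factor 11; dividing through by 11 gives  (1 - x^2) y'' - x y' + 9 y = 0.
This matches the Chebyshev equation (1 - x^2) y'' - x y' + n^2 y = 0 (note the -x y' term, not -2x y') with n^2 = 9, so n = 3; the polynomial solution is T_3(x).
With y = sum_k a_k x^k, matching x^k gives (k+2)(k+1) a_{k+2} = (k^2 - n^2) a_k = (k - 3)(k + 3) a_k. The right side vanishes at k = 3, so the series with the parity of 3 terminates at degree 3.
Standard normalization: leading coefficient of T_n is 2^(n-1), so a_3 = 2^2 = 4. Work downward with a_k = (k+1)(k+2) a_{k+2} / ((k - 3)(k + 3)):
  a_1 = (2)(3)(4) / ((1 - 3)(1 + 3)) = 24/(-8) = -3
Hence T_3(x) = 4 x^3 - 3 x.

T_3(x); series = 4 x^3 - 3 x


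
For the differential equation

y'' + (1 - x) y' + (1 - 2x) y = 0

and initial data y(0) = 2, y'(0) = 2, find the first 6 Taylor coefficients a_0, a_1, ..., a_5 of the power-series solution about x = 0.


Ansatz: y(x) = sum_{n>=0} a_n x^n, so y'(x) = sum_{n>=1} n a_n x^(n-1) and y''(x) = sum_{n>=2} n(n-1) a_n x^(n-2).
Substitute into P(x) y'' + Q(x) y' + R(x) y = 0 with P(x) = 1, Q(x) = 1 - x, R(x) = 1 - 2x, and match powers of x.
Initial conditions: a_0 = 2, a_1 = 2.
Setting the coefficient of each power of x to zero and solving order by order (substituting the coefficients already found):
  x^0: 2 a_2 + a_1 + a_0 = 0  ->  2 a_2 = -a_1 - a_0 = -4  ->  a_2 = -2
  x^1: 6 a_3 + 2 a_2 - 2 a_0 = 0  ->  6 a_3 = -2 a_2 + 2 a_0 = 8  ->  a_3 = 4/3
  x^2: 12 a_4 + 3 a_3 - a_2 - 2 a_1 = 0  ->  12 a_4 = -3 a_3 + a_2 + 2 a_1 = -2  ->  a_4 = -1/6
  x^3: 20 a_5 + 4 a_4 - 2 a_3 - 2 a_2 = 0  ->  20 a_5 = -4 a_4 + 2 a_3 + 2 a_2 = -2/3  ->  a_5 = -1/30
Truncated series: y(x) = 2 + 2 x - 2 x^2 + (4/3) x^3 - (1/6) x^4 - (1/30) x^5 + O(x^6).

a_0 = 2; a_1 = 2; a_2 = -2; a_3 = 4/3; a_4 = -1/6; a_5 = -1/30


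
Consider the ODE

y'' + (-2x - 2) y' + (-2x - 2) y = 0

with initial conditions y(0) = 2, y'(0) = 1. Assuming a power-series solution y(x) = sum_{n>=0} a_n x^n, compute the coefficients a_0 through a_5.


Ansatz: y(x) = sum_{n>=0} a_n x^n, so y'(x) = sum_{n>=1} n a_n x^(n-1) and y''(x) = sum_{n>=2} n(n-1) a_n x^(n-2).
Substitute into P(x) y'' + Q(x) y' + R(x) y = 0 with P(x) = 1, Q(x) = -2x - 2, R(x) = -2x - 2, and match powers of x.
Initial conditions: a_0 = 2, a_1 = 1.
Setting the coefficient of each power of x to zero and solving order by order (substituting the coefficients already found):
  x^0: 2 a_2 - 2 a_1 - 2 a_0 = 0  ->  2 a_2 = 2 a_1 + 2 a_0 = 6  ->  a_2 = 3
  x^1: 6 a_3 - 4 a_2 - 4 a_1 - 2 a_0 = 0  ->  6 a_3 = 4 a_2 + 4 a_1 + 2 a_0 = 20  ->  a_3 = 10/3
  x^2: 12 a_4 - 6 a_3 - 6 a_2 - 2 a_1 = 0  ->  12 a_4 = 6 a_3 + 6 a_2 + 2 a_1 = 40  ->  a_4 = 10/3
  x^3: 20 a_5 - 8 a_4 - 8 a_3 - 2 a_2 = 0  ->  20 a_5 = 8 a_4 + 8 a_3 + 2 a_2 = 178/3  ->  a_5 = 89/30
Truncated series: y(x) = 2 + x + 3 x^2 + (10/3) x^3 + (10/3) x^4 + (89/30) x^5 + O(x^6).

a_0 = 2; a_1 = 1; a_2 = 3; a_3 = 10/3; a_4 = 10/3; a_5 = 89/30


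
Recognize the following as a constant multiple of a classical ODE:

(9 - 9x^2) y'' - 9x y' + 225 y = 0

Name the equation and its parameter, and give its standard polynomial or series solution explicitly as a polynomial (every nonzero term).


All three coefficients share the factor 9; dividing through by 9 gives  (1 - x^2) y'' - x y' + 25 y = 0.
This matches the Chebyshev equation (1 - x^2) y'' - x y' + n^2 y = 0 (note the -x y' term, not -2x y') with n^2 = 25, so n = 5; the polynomial solution is T_5(x).
With y = sum_k a_k x^k, matching x^k gives (k+2)(k+1) a_{k+2} = (k^2 - n^2) a_k = (k - 5)(k + 5) a_k. The right side vanishes at k = 5, so the series with the parity of 5 terminates at degree 5.
Standard normalization: leading coefficient of T_n is 2^(n-1), so a_5 = 2^4 = 16. Work downward with a_k = (k+1)(k+2) a_{k+2} / ((k - 5)(k + 5)):
  a_3 = (4)(5)(16) / ((3 - 5)(3 + 5)) = 320/(-16) = -20
  a_1 = (2)(3)(-20) / ((1 - 5)(1 + 5)) = -120/(-24) = 5
Hence T_5(x) = 16 x^5 - 20 x^3 + 5 x.

T_5(x); series = 16 x^5 - 20 x^3 + 5 x
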